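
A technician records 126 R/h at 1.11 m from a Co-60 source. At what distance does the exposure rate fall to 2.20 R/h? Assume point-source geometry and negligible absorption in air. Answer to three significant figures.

8.40 m

Using I₁d₁² = I₂d₂², d₂ = d₁·√(I₁/I₂).
I₁/I₂ = 126/2.20 = 57.27, so d₂ = 1.11 × √57.27 = 8.400 m.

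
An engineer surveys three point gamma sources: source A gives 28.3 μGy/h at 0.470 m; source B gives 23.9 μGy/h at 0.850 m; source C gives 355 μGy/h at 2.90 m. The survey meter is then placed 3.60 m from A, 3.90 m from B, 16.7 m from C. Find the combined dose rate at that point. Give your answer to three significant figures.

Each source contributes Iᵢ·(dᵢ/rᵢ)²; contributions add.
A: 28.3 × (0.470/3.60)² = 0.4824 μGy/h
B: 23.9 × (0.850/3.90)² = 1.135 μGy/h
C: 355 × (2.90/16.7)² = 10.71 μGy/h
Total = 0.4824 + 1.135 + 10.71 = 12.33 μGy/h.

12.3 μGy/h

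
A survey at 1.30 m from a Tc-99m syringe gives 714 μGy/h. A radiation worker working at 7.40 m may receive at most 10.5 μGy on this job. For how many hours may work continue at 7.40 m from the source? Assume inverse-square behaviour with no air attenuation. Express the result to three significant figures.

Since intensity falls as 1/r², rate at 7.40 m:
(1.30/7.40)² = 0.03086, so 714 × 0.03086 = 22.03 μGy/h.
Stay time = 10.5 μGy ÷ 22.03 μGy/h = 0.4766 h.

0.477 h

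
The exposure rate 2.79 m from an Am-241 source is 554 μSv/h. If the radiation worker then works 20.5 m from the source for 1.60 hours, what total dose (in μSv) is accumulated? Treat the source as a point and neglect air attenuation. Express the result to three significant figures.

16.4 μSv

Using I₁d₁² = I₂d₂², rate at 20.5 m:
(2.79/20.5)² = 0.01852, so 554 × 0.01852 = 10.26 μSv/h.
Dose = rate × time = 10.26 μSv/h × 1.600 h = 16.42 μSv.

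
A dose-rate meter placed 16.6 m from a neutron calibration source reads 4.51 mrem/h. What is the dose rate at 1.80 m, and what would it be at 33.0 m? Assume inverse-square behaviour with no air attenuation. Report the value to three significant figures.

384 mrem/h; 1.14 mrem/h

Applying the 1/r² law,
At 1.80 m: 4.51 × (16.6/1.80)² = 4.51 × 85.05 = 383.6 mrem/h
At 33.0 m: (1.80/33.0)² = 0.002975, so 383.6 × 0.002975 = 1.141 mrem/h.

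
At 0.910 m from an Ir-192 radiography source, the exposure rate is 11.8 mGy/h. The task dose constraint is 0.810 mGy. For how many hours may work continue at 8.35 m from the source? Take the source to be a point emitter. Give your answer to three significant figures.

5.78 h

Since intensity falls as 1/r², rate at 8.35 m:
(0.910/8.35)² = 0.01188, so 11.8 × 0.01188 = 0.1402 mGy/h.
Stay time = 0.810 mGy ÷ 0.1402 mGy/h = 5.777 h.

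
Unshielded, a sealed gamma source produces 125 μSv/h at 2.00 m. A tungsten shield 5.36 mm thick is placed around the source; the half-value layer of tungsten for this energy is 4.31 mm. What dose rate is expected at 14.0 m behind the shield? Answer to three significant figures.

Distance alone: (2.00/14.0)² = 0.02041, so 125 × 0.02041 = 2.551 μSv/h.
Shield: 5.36/4.31 = 1.244 half-value layers → attenuation 2^(−1.244) = 0.4222.
Combined: 2.551 × 0.4222 = 1.077 μSv/h.

1.08 μSv/h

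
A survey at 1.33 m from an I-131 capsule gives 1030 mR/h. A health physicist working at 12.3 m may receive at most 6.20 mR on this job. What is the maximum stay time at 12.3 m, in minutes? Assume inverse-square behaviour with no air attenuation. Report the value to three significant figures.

Intensity scales as (d₁/d₂)², so rate at 12.3 m:
1030 × (1.33/12.3)² = 1030 × 0.01169 = 12.04 mR/h.
Stay time = 6.20 mR ÷ 12.04 mR/h = 0.5150 h = 30.90 min.

30.9 min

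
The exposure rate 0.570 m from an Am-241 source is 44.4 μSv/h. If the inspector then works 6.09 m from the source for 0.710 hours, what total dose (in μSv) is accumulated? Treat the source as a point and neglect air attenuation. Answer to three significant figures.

0.276 μSv

Since intensity falls as 1/r², rate at 6.09 m:
44.4 × (0.570/6.09)² = 44.4 × 0.008760 = 0.3889 μSv/h.
Dose = rate × time = 0.3889 μSv/h × 0.7100 h = 0.2761 μSv.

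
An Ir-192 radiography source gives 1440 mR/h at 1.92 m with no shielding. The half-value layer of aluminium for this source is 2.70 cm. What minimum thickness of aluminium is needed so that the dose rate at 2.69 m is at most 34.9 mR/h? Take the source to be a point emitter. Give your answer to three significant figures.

11.9 cm

At 2.69 m, distance alone gives 1440 × (1.92/2.69)² = 1440 × 0.5094 = 733.5 mR/h.
Further attenuation needed: 733.5/34.9 = 21.02.
n = log₂(21.02) = 4.394 half-value layers.
Thickness = 4.394 × 2.70 cm = 11.86 cm.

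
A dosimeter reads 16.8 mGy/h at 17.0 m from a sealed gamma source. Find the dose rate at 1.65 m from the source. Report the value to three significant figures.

1780 mGy/h

Intensity scales as (d₁/d₂)², so the rate at 1.65 m is
16.8 × (17.0/1.65)² = 16.8 × 106.2 = 1784 mGy/h.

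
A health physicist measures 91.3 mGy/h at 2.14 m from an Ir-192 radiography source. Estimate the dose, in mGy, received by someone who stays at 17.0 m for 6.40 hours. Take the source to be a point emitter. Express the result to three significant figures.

Since intensity falls as 1/r², rate at 17.0 m:
(2.14/17.0)² = 0.01585, so 91.3 × 0.01585 = 1.447 mGy/h.
Dose = rate × time = 1.447 mGy/h × 6.400 h = 9.261 mGy.

9.26 mGy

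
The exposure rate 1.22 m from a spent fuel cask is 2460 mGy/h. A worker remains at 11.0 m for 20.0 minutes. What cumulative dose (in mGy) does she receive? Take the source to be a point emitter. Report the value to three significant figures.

10.1 mGy

By the inverse-square law, rate at 11.0 m:
2460 × (1.22/11.0)² = 2460 × 0.01230 = 30.26 mGy/h.
Dose = rate × time = 30.26 mGy/h × 0.3333 h = 10.09 mGy.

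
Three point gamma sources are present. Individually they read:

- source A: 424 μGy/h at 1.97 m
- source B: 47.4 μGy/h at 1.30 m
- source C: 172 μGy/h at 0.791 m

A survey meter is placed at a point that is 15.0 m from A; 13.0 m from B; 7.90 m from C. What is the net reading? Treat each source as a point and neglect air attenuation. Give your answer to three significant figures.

9.51 μGy/h

Each source contributes Iᵢ·(dᵢ/rᵢ)²; contributions add.
A: 424 × (1.97/15.0)² = 7.313 μGy/h
B: 47.4 × (1.30/13.0)² = 0.4740 μGy/h
C: 172 × (0.791/7.90)² = 1.724 μGy/h
Total = 7.313 + 0.4740 + 1.724 = 9.511 μGy/h.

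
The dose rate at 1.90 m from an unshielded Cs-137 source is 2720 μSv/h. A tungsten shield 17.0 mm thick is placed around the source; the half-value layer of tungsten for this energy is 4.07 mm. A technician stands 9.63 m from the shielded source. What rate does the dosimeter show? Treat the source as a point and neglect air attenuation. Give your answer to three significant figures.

5.85 μSv/h

Distance alone: 2720 × (1.90/9.63)² = 2720 × 0.03893 = 105.9 μSv/h.
Shield: 17.0/4.07 = 4.177 half-value layers → attenuation 2^(−4.177) = 0.05528.
Combined: 105.9 × 0.05528 = 5.854 μSv/h.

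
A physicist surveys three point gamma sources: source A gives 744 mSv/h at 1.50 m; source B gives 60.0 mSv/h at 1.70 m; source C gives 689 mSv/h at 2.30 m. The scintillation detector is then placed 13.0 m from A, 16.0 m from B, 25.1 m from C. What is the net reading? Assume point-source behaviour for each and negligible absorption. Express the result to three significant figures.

16.4 mSv/h

Each source contributes Iᵢ·(dᵢ/rᵢ)²; contributions add.
A: 744 × (1.50/13.0)² = 9.905 mSv/h
B: 60.0 × (1.70/16.0)² = 0.6773 mSv/h
C: 689 × (2.30/25.1)² = 5.785 mSv/h
Total = 9.905 + 0.6773 + 5.785 = 16.37 mSv/h.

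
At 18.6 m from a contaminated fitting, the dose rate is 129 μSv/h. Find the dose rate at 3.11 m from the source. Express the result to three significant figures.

Intensity scales as (d₁/d₂)², so the rate at 3.11 m is
(18.6/3.11)² = 35.77, so 129 × 35.77 = 4614 μSv/h.

4610 μSv/h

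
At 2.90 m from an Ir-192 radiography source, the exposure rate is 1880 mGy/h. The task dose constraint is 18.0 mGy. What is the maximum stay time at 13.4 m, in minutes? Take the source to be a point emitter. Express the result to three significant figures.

Since intensity falls as 1/r², rate at 13.4 m:
(2.90/13.4)² = 0.04684, so 1880 × 0.04684 = 88.06 mGy/h.
Stay time = 18.0 mGy ÷ 88.06 mGy/h = 0.2044 h = 12.26 min.

12.3 min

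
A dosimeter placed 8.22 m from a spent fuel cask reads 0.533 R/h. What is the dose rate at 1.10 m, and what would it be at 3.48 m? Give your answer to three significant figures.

Using I₁d₁² = I₂d₂²,
At 1.10 m: 0.533 × (8.22/1.10)² = 0.533 × 55.84 = 29.76 R/h
At 3.48 m: 29.76 × (1.10/3.48)² = 29.76 × 0.09991 = 2.973 R/h.

29.8 R/h; 2.97 R/h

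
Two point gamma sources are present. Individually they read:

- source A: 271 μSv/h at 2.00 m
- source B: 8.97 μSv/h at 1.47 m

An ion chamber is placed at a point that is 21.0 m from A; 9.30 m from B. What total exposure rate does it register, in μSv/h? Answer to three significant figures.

By superposition, sum each source's inverse-square contribution:
A: 271 × (2.00/21.0)² = 2.458 μSv/h
B: 8.97 × (1.47/9.30)² = 0.2241 μSv/h
Total = 2.458 + 0.2241 = 2.682 μSv/h.

2.68 μSv/h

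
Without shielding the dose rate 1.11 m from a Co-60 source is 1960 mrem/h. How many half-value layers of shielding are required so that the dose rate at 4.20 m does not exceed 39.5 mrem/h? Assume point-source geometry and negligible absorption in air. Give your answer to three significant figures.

At 4.20 m, distance alone gives 1960 × (1.11/4.20)² = 1960 × 0.06985 = 136.9 mrem/h.
Further attenuation needed: 136.9/39.5 = 3.466.
n = log₂(3.466) = 1.793 half-value layers.

1.79 half-value layers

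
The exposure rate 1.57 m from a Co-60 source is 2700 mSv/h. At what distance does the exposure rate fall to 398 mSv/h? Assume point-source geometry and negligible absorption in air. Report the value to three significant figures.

4.09 m

Since intensity falls as 1/r², d₂ = d₁·√(I₁/I₂).
I₁/I₂ = 2700/398 = 6.784, so d₂ = 1.57 × √6.784 = 4.089 m.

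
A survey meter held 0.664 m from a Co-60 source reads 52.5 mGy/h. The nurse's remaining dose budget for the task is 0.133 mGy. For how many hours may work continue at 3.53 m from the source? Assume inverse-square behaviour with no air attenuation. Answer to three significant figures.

0.0716 h

Intensity scales as (d₁/d₂)², so rate at 3.53 m:
(0.664/3.53)² = 0.03538, so 52.5 × 0.03538 = 1.857 mGy/h.
Stay time = 0.133 mGy ÷ 1.857 mGy/h = 0.07162 h.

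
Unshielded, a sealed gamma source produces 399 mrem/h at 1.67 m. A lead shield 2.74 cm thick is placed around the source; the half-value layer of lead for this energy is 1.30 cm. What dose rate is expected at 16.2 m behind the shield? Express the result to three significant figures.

Distance alone: (1.67/16.2)² = 0.01063, so 399 × 0.01063 = 4.241 mrem/h.
Shield: 2.74/1.30 = 2.108 half-value layers → attenuation 2^(−2.108) = 0.2320.
Combined: 4.241 × 0.2320 = 0.9839 mrem/h.

0.984 mrem/h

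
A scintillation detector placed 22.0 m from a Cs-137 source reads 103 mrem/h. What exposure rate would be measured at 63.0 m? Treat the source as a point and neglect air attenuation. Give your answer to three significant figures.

12.6 mrem/h

Applying the 1/r² law, scaling from 22.0 m to 63.0 m:
(22.0/63.0)² = 0.1219, so 103 × 0.1219 = 12.56 mrem/h.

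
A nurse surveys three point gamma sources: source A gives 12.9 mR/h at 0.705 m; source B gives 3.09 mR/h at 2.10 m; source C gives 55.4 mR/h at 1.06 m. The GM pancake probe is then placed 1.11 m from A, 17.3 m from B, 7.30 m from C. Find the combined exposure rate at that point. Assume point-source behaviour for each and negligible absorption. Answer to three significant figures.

6.42 mR/h

Each source contributes Iᵢ·(dᵢ/rᵢ)²; contributions add.
A: 12.9 × (0.705/1.11)² = 5.204 mR/h
B: 3.09 × (2.10/17.3)² = 0.04553 mR/h
C: 55.4 × (1.06/7.30)² = 1.168 mR/h
Total = 5.204 + 0.04553 + 1.168 = 6.418 mR/h.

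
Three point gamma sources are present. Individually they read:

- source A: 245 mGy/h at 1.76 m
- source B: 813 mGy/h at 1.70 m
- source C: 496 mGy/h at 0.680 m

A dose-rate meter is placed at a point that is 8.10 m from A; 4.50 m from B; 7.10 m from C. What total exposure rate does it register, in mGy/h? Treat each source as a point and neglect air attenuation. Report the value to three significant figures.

By superposition, sum each source's inverse-square contribution:
A: 245 × (1.76/8.10)² = 11.57 mGy/h
B: 813 × (1.70/4.50)² = 116.0 mGy/h
C: 496 × (0.680/7.10)² = 4.550 mGy/h
Total = 11.57 + 116.0 + 4.550 = 132.1 mGy/h.

132 mGy/h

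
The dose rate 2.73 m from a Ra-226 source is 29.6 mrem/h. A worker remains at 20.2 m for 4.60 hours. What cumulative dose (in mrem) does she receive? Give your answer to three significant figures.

2.49 mrem

Since intensity falls as 1/r², rate at 20.2 m:
29.6 × (2.73/20.2)² = 29.6 × 0.01827 = 0.5408 mrem/h.
Dose = rate × time = 0.5408 mrem/h × 4.600 h = 2.488 mrem.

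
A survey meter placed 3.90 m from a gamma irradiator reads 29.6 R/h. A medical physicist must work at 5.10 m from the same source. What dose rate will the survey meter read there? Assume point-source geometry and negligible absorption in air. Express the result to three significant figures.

Since intensity falls as 1/r², scaling from 3.90 m to 5.10 m:
(3.90/5.10)² = 0.5848, so 29.6 × 0.5848 = 17.31 R/h.

17.3 R/h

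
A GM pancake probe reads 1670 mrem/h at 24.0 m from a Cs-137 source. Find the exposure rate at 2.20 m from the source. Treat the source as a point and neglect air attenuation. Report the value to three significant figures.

Using I₁d₁² = I₂d₂², the rate at 2.20 m is
(24.0/2.20)² = 119.0, so 1670 × 119.0 = 198700 mrem/h.

199000 mrem/h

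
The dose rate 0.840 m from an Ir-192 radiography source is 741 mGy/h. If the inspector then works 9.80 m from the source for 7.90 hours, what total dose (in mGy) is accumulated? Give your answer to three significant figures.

Intensity scales as (d₁/d₂)², so rate at 9.80 m:
(0.840/9.80)² = 0.007347, so 741 × 0.007347 = 5.444 mGy/h.
Dose = rate × time = 5.444 mGy/h × 7.900 h = 43.01 mGy.

43.0 mGy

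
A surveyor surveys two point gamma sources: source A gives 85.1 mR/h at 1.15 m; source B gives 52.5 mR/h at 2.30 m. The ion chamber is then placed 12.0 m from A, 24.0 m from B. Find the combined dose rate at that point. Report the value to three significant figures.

By superposition, sum each source's inverse-square contribution:
A: 85.1 × (1.15/12.0)² = 0.7816 mR/h
B: 52.5 × (2.30/24.0)² = 0.4822 mR/h
Total = 0.7816 + 0.4822 = 1.264 mR/h.

1.26 mR/h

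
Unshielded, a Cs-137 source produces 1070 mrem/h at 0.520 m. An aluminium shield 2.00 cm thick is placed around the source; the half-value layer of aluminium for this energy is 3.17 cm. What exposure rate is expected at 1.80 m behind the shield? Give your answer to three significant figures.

57.7 mrem/h

Distance alone: (0.520/1.80)² = 0.08346, so 1070 × 0.08346 = 89.30 mrem/h.
Shield: 2.00/3.17 = 0.6309 half-value layers → attenuation 2^(−0.6309) = 0.6458.
Combined: 89.30 × 0.6458 = 57.67 mrem/h.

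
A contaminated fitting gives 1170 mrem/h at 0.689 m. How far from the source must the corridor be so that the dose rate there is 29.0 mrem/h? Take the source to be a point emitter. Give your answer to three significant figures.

4.38 m

Since intensity falls as 1/r², d₂ = d₁·√(I₁/I₂).
I₁/I₂ = 1170/29.0 = 40.34, so d₂ = 0.689 × √40.34 = 4.376 m.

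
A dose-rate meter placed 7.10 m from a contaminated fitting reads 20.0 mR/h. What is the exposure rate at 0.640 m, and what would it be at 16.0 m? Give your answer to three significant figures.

2460 mR/h; 3.94 mR/h

By the inverse-square law,
At 0.640 m: 20.0 × (7.10/0.640)² = 20.0 × 123.1 = 2462 mR/h
At 16.0 m: 2462 × (0.640/16.0)² = 2462 × 0.001600 = 3.939 mR/h.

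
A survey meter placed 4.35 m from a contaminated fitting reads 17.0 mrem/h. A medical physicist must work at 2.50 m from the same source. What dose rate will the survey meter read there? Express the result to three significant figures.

By the inverse-square law, scaling from 4.35 m to 2.50 m:
(4.35/2.50)² = 3.028, so 17.0 × 3.028 = 51.48 mrem/h.

51.5 mrem/h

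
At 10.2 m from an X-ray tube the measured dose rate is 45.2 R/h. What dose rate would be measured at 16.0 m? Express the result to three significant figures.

18.4 R/h

Intensity scales as (d₁/d₂)², so scaling from 10.2 m to 16.0 m:
45.2 × (10.2/16.0)² = 45.2 × 0.4064 = 18.37 R/h.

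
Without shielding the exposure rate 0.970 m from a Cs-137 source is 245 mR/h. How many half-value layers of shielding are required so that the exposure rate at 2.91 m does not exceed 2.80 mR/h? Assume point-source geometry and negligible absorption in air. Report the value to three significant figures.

3.28 half-value layers

At 2.91 m, distance alone gives (0.970/2.91)² = 0.1111, so 245 × 0.1111 = 27.22 mR/h.
Further attenuation needed: 27.22/2.80 = 9.721.
n = log₂(9.721) = 3.281 half-value layers.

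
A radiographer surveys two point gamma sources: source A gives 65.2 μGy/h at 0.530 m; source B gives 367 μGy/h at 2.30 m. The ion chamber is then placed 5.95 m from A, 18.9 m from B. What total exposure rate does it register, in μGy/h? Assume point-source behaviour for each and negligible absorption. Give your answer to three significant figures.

By superposition, sum each source's inverse-square contribution:
A: 65.2 × (0.530/5.95)² = 0.5173 μGy/h
B: 367 × (2.30/18.9)² = 5.435 μGy/h
Total = 0.5173 + 5.435 = 5.952 μGy/h.

5.95 μGy/h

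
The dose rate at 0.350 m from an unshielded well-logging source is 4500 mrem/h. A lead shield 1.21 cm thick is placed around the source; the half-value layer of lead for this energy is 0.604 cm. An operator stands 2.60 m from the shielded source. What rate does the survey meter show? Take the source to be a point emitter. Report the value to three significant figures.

20.3 mrem/h

Distance alone: (0.350/2.60)² = 0.01812, so 4500 × 0.01812 = 81.54 mrem/h.
Shield: 1.21/0.604 = 2.003 half-value layers → attenuation 2^(−2.003) = 0.2495.
Combined: 81.54 × 0.2495 = 20.34 mrem/h.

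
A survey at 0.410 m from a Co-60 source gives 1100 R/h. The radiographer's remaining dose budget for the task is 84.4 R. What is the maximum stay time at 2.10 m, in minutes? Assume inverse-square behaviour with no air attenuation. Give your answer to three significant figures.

121 min

Applying the 1/r² law, rate at 2.10 m:
1100 × (0.410/2.10)² = 1100 × 0.03812 = 41.93 R/h.
Stay time = 84.4 R ÷ 41.93 R/h = 2.013 h = 120.8 min.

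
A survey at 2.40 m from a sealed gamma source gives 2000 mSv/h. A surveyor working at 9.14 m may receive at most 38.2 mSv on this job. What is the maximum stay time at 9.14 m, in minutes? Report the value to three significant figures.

Since intensity falls as 1/r², rate at 9.14 m:
2000 × (2.40/9.14)² = 2000 × 0.06895 = 137.9 mSv/h.
Stay time = 38.2 mSv ÷ 137.9 mSv/h = 0.2770 h = 16.62 min.

16.6 min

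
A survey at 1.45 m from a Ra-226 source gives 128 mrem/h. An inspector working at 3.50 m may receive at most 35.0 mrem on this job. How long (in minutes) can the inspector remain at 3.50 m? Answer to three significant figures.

95.6 min

Applying the 1/r² law, rate at 3.50 m:
128 × (1.45/3.50)² = 128 × 0.1716 = 21.96 mrem/h.
Stay time = 35.0 mrem ÷ 21.96 mrem/h = 1.594 h = 95.64 min.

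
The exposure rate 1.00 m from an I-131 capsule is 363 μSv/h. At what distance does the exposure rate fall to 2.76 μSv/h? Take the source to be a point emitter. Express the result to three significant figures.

11.5 m

Applying the 1/r² law, d₂ = d₁·√(I₁/I₂).
I₁/I₂ = 363/2.76 = 131.5, so d₂ = 1.00 × √131.5 = 11.47 m.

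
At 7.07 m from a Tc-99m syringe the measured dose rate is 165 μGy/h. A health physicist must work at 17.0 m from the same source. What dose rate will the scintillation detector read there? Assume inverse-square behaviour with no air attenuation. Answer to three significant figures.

By the inverse-square law, scaling from 7.07 m to 17.0 m:
(7.07/17.0)² = 0.1730, so 165 × 0.1730 = 28.54 μGy/h.

28.5 μGy/h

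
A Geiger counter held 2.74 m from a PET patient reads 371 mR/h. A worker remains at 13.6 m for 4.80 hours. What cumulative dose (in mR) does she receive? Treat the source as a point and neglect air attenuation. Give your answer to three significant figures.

Since intensity falls as 1/r², rate at 13.6 m:
371 × (2.74/13.6)² = 371 × 0.04059 = 15.06 mR/h.
Dose = rate × time = 15.06 mR/h × 4.800 h = 72.29 mR.

72.3 mR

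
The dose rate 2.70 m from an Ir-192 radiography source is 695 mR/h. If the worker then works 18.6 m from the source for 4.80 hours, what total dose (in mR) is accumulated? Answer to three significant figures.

Intensity scales as (d₁/d₂)², so rate at 18.6 m:
695 × (2.70/18.6)² = 695 × 0.02107 = 14.64 mR/h.
Dose = rate × time = 14.64 mR/h × 4.800 h = 70.27 mR.

70.3 mR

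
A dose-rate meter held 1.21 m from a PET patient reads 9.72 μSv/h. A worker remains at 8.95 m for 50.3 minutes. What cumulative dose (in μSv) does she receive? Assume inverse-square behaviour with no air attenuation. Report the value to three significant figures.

Using I₁d₁² = I₂d₂², rate at 8.95 m:
9.72 × (1.21/8.95)² = 9.72 × 0.01828 = 0.1777 μSv/h.
Dose = rate × time = 0.1777 μSv/h × 0.8383 h = 0.1490 μSv.

0.149 μSv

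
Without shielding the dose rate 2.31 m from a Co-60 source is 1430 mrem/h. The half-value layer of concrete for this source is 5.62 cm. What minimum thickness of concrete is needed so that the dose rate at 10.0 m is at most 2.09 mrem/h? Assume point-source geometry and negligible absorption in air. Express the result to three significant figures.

29.2 cm

At 10.0 m, distance alone gives (2.31/10.0)² = 0.05336, so 1430 × 0.05336 = 76.30 mrem/h.
Further attenuation needed: 76.30/2.09 = 36.51.
n = log₂(36.51) = 5.190 half-value layers.
Thickness = 5.190 × 5.62 cm = 29.17 cm.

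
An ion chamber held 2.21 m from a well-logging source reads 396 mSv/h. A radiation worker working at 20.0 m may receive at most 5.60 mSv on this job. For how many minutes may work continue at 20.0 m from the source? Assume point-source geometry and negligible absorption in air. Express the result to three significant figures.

69.5 min

Applying the 1/r² law, rate at 20.0 m:
(2.21/20.0)² = 0.01221, so 396 × 0.01221 = 4.835 mSv/h.
Stay time = 5.60 mSv ÷ 4.835 mSv/h = 1.158 h = 69.48 min.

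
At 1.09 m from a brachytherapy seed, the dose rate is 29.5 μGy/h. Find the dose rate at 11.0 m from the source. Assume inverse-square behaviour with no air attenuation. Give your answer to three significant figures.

Since intensity falls as 1/r², the rate at 11.0 m is
29.5 × (1.09/11.0)² = 29.5 × 0.009819 = 0.2897 μGy/h.

0.290 μGy/h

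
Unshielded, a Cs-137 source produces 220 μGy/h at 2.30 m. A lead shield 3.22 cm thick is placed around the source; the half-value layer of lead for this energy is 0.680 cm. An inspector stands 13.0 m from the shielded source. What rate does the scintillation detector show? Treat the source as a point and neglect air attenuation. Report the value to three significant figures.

0.259 μGy/h

Distance alone: 220 × (2.30/13.0)² = 220 × 0.03130 = 6.886 μGy/h.
Shield: 3.22/0.680 = 4.735 half-value layers → attenuation 2^(−4.735) = 0.03755.
Combined: 6.886 × 0.03755 = 0.2586 μGy/h.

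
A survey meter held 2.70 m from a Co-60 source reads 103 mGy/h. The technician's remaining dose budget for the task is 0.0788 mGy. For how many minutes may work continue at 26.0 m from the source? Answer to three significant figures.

Using I₁d₁² = I₂d₂², rate at 26.0 m:
103 × (2.70/26.0)² = 103 × 0.01078 = 1.110 mGy/h.
Stay time = 0.0788 mGy ÷ 1.110 mGy/h = 0.07099 h = 4.259 min.

4.26 min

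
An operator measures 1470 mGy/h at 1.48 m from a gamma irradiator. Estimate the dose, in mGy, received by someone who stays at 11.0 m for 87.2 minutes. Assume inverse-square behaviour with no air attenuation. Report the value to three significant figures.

Intensity scales as (d₁/d₂)², so rate at 11.0 m:
1470 × (1.48/11.0)² = 1470 × 0.01810 = 26.61 mGy/h.
Dose = rate × time = 26.61 mGy/h × 1.453 h = 38.66 mGy.

38.7 mGy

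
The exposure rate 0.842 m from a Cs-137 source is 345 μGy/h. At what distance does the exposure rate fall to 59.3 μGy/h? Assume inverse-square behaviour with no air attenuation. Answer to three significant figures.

2.03 m

By the inverse-square law, d₂ = d₁·√(I₁/I₂).
I₁/I₂ = 345/59.3 = 5.818, so d₂ = 0.842 × √5.818 = 2.031 m.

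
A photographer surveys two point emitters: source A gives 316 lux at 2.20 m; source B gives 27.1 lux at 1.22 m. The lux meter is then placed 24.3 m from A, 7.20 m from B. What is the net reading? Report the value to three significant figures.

Each source contributes Iᵢ·(dᵢ/rᵢ)²; contributions add.
A: 316 × (2.20/24.3)² = 2.590 lux
B: 27.1 × (1.22/7.20)² = 0.7781 lux
Total = 2.590 + 0.7781 = 3.368 lux.

3.37 lux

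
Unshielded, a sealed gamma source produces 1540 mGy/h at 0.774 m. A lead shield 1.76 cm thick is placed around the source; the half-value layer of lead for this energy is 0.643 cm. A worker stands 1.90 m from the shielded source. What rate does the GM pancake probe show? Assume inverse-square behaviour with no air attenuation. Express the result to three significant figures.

38.3 mGy/h

Distance alone: (0.774/1.90)² = 0.1659, so 1540 × 0.1659 = 255.5 mGy/h.
Shield: 1.76/0.643 = 2.737 half-value layers → attenuation 2^(−2.737) = 0.1500.
Combined: 255.5 × 0.1500 = 38.32 mGy/h.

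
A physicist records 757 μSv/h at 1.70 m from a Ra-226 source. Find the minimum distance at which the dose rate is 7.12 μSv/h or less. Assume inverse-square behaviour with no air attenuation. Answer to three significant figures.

Using I₁d₁² = I₂d₂², d₂ = d₁·√(I₁/I₂).
I₁/I₂ = 757/7.12 = 106.3, so d₂ = 1.70 × √106.3 = 17.53 m.

17.5 m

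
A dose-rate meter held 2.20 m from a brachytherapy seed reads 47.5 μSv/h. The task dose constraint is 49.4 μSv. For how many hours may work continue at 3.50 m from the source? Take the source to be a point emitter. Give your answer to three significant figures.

2.63 h

Using I₁d₁² = I₂d₂², rate at 3.50 m:
47.5 × (2.20/3.50)² = 47.5 × 0.3951 = 18.77 μSv/h.
Stay time = 49.4 μSv ÷ 18.77 μSv/h = 2.632 h.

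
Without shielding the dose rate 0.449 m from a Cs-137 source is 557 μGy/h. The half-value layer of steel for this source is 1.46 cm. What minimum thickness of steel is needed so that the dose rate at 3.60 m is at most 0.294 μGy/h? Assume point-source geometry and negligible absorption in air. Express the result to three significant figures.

At 3.60 m, distance alone gives 557 × (0.449/3.60)² = 557 × 0.01556 = 8.667 μGy/h.
Further attenuation needed: 8.667/0.294 = 29.48.
n = log₂(29.48) = 4.882 half-value layers.
Thickness = 4.882 × 1.46 cm = 7.128 cm.

7.13 cm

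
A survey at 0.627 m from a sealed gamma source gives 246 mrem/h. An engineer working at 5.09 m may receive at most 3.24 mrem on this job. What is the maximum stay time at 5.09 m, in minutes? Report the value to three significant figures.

52.1 min

By the inverse-square law, rate at 5.09 m:
(0.627/5.09)² = 0.01517, so 246 × 0.01517 = 3.732 mrem/h.
Stay time = 3.24 mrem ÷ 3.732 mrem/h = 0.8682 h = 52.09 min.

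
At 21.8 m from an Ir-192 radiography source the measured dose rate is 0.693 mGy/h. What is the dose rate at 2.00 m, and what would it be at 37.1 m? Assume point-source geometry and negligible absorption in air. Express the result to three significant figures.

82.3 mGy/h; 0.239 mGy/h

Using I₁d₁² = I₂d₂²,
At 2.00 m: (21.8/2.00)² = 118.8, so 0.693 × 118.8 = 82.33 mGy/h
At 37.1 m: (2.00/37.1)² = 0.002906, so 82.33 × 0.002906 = 0.2393 mGy/h.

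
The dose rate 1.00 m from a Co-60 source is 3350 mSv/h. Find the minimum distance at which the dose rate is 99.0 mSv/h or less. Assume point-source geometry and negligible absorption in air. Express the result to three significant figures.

Using I₁d₁² = I₂d₂², d₂ = d₁·√(I₁/I₂).
I₁/I₂ = 3350/99.0 = 33.84, so d₂ = 1.00 × √33.84 = 5.817 m.

5.82 m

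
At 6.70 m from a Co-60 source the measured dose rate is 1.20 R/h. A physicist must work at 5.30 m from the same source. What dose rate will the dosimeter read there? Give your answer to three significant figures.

Applying the 1/r² law, scaling from 6.70 m to 5.30 m:
(6.70/5.30)² = 1.598, so 1.20 × 1.598 = 1.918 R/h.

1.92 R/h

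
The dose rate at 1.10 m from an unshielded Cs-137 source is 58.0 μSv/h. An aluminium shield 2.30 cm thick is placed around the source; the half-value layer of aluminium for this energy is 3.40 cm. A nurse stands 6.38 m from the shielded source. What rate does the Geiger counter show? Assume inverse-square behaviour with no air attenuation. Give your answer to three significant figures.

Distance alone: (1.10/6.38)² = 0.02973, so 58.0 × 0.02973 = 1.724 μSv/h.
Shield: 2.30/3.40 = 0.6765 half-value layers → attenuation 2^(−0.6765) = 0.6257.
Combined: 1.724 × 0.6257 = 1.079 μSv/h.

1.08 μSv/h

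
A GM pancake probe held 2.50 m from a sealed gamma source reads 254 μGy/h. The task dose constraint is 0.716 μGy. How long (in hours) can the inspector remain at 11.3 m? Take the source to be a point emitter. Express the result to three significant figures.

Intensity scales as (d₁/d₂)², so rate at 11.3 m:
(2.50/11.3)² = 0.04895, so 254 × 0.04895 = 12.43 μGy/h.
Stay time = 0.716 μGy ÷ 12.43 μGy/h = 0.05760 h.

0.0576 h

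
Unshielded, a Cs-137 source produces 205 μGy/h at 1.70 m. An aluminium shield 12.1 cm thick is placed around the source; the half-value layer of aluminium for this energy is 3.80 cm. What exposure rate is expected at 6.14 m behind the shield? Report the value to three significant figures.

1.73 μGy/h

Distance alone: 205 × (1.70/6.14)² = 205 × 0.07666 = 15.72 μGy/h.
Shield: 12.1/3.80 = 3.184 half-value layers → attenuation 2^(−3.184) = 0.1100.
Combined: 15.72 × 0.1100 = 1.729 μGy/h.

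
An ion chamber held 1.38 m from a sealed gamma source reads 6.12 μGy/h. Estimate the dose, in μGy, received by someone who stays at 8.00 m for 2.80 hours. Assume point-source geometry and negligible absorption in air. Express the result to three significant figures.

0.510 μGy

By the inverse-square law, rate at 8.00 m:
(1.38/8.00)² = 0.02976, so 6.12 × 0.02976 = 0.1821 μGy/h.
Dose = rate × time = 0.1821 μGy/h × 2.800 h = 0.5099 μGy.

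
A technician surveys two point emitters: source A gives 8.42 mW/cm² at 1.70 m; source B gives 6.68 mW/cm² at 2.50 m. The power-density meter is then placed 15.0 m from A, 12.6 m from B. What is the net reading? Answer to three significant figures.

Each source contributes Iᵢ·(dᵢ/rᵢ)²; contributions add.
A: 8.42 × (1.70/15.0)² = 0.1082 mW/cm²
B: 6.68 × (2.50/12.6)² = 0.2630 mW/cm²
Total = 0.1082 + 0.2630 = 0.3712 mW/cm².

0.371 mW/cm²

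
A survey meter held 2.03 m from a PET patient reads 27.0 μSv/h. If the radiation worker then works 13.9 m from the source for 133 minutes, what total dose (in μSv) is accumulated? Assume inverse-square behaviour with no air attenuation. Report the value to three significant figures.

Applying the 1/r² law, rate at 13.9 m:
(2.03/13.9)² = 0.02133, so 27.0 × 0.02133 = 0.5759 μSv/h.
Dose = rate × time = 0.5759 μSv/h × 2.217 h = 1.277 μSv.

1.28 μSv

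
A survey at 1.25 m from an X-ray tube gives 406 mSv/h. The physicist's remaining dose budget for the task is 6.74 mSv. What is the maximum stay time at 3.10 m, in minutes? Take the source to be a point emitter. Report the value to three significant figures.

6.13 min

By the inverse-square law, rate at 3.10 m:
(1.25/3.10)² = 0.1626, so 406 × 0.1626 = 66.02 mSv/h.
Stay time = 6.74 mSv ÷ 66.02 mSv/h = 0.1021 h = 6.126 min.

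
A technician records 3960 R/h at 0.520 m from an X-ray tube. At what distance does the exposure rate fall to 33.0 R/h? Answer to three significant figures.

5.70 m

Intensity scales as (d₁/d₂)², so d₂ = d₁·√(I₁/I₂).
I₁/I₂ = 3960/33.0 = 120.0, so d₂ = 0.520 × √120.0 = 5.696 m.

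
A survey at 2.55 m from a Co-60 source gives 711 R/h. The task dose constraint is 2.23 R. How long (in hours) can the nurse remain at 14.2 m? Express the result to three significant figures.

0.0973 h

By the inverse-square law, rate at 14.2 m:
711 × (2.55/14.2)² = 711 × 0.03225 = 22.93 R/h.
Stay time = 2.23 R ÷ 22.93 R/h = 0.09725 h.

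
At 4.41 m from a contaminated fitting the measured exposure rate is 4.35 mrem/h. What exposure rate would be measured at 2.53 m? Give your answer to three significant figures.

Intensity scales as (d₁/d₂)², so scaling from 4.41 m to 2.53 m:
4.35 × (4.41/2.53)² = 4.35 × 3.038 = 13.22 mrem/h.

13.2 mrem/h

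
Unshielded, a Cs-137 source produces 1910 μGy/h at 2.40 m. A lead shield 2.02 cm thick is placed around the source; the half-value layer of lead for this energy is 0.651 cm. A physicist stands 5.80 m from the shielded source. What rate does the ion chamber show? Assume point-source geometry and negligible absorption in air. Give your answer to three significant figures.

Distance alone: 1910 × (2.40/5.80)² = 1910 × 0.1712 = 327.0 μGy/h.
Shield: 2.02/0.651 = 3.103 half-value layers → attenuation 2^(−3.103) = 0.1164.
Combined: 327.0 × 0.1164 = 38.06 μGy/h.

38.1 μGy/h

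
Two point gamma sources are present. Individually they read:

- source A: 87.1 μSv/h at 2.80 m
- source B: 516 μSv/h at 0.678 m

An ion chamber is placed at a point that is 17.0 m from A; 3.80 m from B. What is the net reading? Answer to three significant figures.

Each source contributes Iᵢ·(dᵢ/rᵢ)²; contributions add.
A: 87.1 × (2.80/17.0)² = 2.363 μSv/h
B: 516 × (0.678/3.80)² = 16.43 μSv/h
Total = 2.363 + 16.43 = 18.79 μSv/h.

18.8 μSv/h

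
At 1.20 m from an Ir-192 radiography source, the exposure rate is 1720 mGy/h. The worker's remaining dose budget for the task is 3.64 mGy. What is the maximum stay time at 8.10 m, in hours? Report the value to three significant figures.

0.0964 h

By the inverse-square law, rate at 8.10 m:
1720 × (1.20/8.10)² = 1720 × 0.02195 = 37.75 mGy/h.
Stay time = 3.64 mGy ÷ 37.75 mGy/h = 0.09642 h.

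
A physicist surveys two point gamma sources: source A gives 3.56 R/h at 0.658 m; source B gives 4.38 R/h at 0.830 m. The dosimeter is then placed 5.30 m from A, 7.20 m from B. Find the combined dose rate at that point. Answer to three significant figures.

Each source contributes Iᵢ·(dᵢ/rᵢ)²; contributions add.
A: 3.56 × (0.658/5.30)² = 0.05487 R/h
B: 4.38 × (0.830/7.20)² = 0.05821 R/h
Total = 0.05487 + 0.05821 = 0.1131 R/h.

0.113 R/h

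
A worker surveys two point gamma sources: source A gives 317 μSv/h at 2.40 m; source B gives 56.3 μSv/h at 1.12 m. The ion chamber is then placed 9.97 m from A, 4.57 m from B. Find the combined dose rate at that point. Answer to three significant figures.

Each source contributes Iᵢ·(dᵢ/rᵢ)²; contributions add.
A: 317 × (2.40/9.97)² = 18.37 μSv/h
B: 56.3 × (1.12/4.57)² = 3.382 μSv/h
Total = 18.37 + 3.382 = 21.75 μSv/h.

21.8 μSv/h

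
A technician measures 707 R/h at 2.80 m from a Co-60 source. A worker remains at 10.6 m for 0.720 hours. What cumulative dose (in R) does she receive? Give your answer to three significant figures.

35.5 R

Applying the 1/r² law, rate at 10.6 m:
707 × (2.80/10.6)² = 707 × 0.06978 = 49.33 R/h.
Dose = rate × time = 49.33 R/h × 0.7200 h = 35.52 R.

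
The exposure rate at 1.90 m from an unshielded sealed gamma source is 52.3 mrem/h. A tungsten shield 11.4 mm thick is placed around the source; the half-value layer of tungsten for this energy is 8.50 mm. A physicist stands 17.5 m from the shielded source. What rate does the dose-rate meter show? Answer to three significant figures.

Distance alone: 52.3 × (1.90/17.5)² = 52.3 × 0.01179 = 0.6166 mrem/h.
Shield: 11.4/8.50 = 1.341 half-value layers → attenuation 2^(−1.341) = 0.3947.
Combined: 0.6166 × 0.3947 = 0.2434 mrem/h.

0.243 mrem/h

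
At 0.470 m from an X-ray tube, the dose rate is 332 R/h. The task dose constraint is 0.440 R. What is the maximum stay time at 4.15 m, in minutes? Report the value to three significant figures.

Applying the 1/r² law, rate at 4.15 m:
332 × (0.470/4.15)² = 332 × 0.01283 = 4.260 R/h.
Stay time = 0.440 R ÷ 4.260 R/h = 0.1033 h = 6.198 min.

6.20 min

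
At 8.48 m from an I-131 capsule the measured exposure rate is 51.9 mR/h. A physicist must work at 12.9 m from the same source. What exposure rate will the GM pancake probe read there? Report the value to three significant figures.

22.4 mR/h

By the inverse-square law, scaling from 8.48 m to 12.9 m:
(8.48/12.9)² = 0.4321, so 51.9 × 0.4321 = 22.43 mR/h.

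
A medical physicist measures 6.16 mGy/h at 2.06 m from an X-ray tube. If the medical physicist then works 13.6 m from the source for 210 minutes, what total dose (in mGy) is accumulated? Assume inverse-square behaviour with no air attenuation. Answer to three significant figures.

Intensity scales as (d₁/d₂)², so rate at 13.6 m:
(2.06/13.6)² = 0.02294, so 6.16 × 0.02294 = 0.1413 mGy/h.
Dose = rate × time = 0.1413 mGy/h × 3.500 h = 0.4946 mGy.

0.495 mGy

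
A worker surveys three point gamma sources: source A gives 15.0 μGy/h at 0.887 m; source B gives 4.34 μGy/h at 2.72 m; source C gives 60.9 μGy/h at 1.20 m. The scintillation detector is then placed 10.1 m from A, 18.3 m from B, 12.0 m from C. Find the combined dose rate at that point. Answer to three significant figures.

0.821 μGy/h

Each source contributes Iᵢ·(dᵢ/rᵢ)²; contributions add.
A: 15.0 × (0.887/10.1)² = 0.1157 μGy/h
B: 4.34 × (2.72/18.3)² = 0.09588 μGy/h
C: 60.9 × (1.20/12.0)² = 0.6090 μGy/h
Total = 0.1157 + 0.09588 + 0.6090 = 0.8206 μGy/h.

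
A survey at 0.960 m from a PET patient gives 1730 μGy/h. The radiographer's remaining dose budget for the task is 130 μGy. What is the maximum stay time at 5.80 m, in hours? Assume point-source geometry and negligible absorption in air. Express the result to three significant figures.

2.74 h

By the inverse-square law, rate at 5.80 m:
(0.960/5.80)² = 0.02740, so 1730 × 0.02740 = 47.40 μGy/h.
Stay time = 130 μGy ÷ 47.40 μGy/h = 2.743 h.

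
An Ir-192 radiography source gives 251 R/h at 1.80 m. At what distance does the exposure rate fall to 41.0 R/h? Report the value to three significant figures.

Applying the 1/r² law, d₂ = d₁·√(I₁/I₂).
I₁/I₂ = 251/41.0 = 6.122, so d₂ = 1.80 × √6.122 = 4.454 m.

4.45 m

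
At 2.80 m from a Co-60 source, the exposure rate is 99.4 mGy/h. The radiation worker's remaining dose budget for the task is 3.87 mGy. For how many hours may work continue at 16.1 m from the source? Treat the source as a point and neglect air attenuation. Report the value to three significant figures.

1.29 h

Applying the 1/r² law, rate at 16.1 m:
99.4 × (2.80/16.1)² = 99.4 × 0.03025 = 3.007 mGy/h.
Stay time = 3.87 mGy ÷ 3.007 mGy/h = 1.287 h.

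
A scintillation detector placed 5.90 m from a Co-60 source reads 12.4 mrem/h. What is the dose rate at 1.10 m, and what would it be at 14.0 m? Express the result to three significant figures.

Applying the 1/r² law,
At 1.10 m: 12.4 × (5.90/1.10)² = 12.4 × 28.77 = 356.7 mrem/h
At 14.0 m: (1.10/14.0)² = 0.006173, so 356.7 × 0.006173 = 2.202 mrem/h.

357 mrem/h; 2.20 mrem/h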